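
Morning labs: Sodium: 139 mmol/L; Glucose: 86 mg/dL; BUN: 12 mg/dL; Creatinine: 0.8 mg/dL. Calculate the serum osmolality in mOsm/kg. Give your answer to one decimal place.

Calculated osmolality = 2·Na + glucose/18 + BUN/2.8
= 2·139 + 86/18 + 12/2.8
= 278 + 4.78 + 4.29
= 287.07 mOsm/kg

287.1 mOsm/kg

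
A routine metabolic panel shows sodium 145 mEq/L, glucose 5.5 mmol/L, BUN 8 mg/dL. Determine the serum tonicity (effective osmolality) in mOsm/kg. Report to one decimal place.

295.5 mOsm/kg

Effective osmolality excludes urea (freely permeant across cell membranes):
2·Na + glucose
= 2·145 + 5.5
= 290 + 5.5
= 295.5 mOsm/kg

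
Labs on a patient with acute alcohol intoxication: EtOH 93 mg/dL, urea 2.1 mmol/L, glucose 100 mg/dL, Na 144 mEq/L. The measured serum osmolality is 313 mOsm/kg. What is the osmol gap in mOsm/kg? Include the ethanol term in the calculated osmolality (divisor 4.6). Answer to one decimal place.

-2.9 mOsm/kg

Calculated osmolality = 2·Na + glucose/18 + urea + ethanol/4.6
= 2·144 + 100/18 + 2.1 + 93/4.6
= 288 + 5.56 + 2.10 + 20.22
= 315.88 mOsm/kg ≈ 315.9 mOsm/kg
Osmolar gap = measured − calculated = 313 − 315.9 = -2.9 mOsm/kg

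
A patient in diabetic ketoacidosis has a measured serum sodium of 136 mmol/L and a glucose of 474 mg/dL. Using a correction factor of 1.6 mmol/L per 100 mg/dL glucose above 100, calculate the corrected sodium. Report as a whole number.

142 mmol/L

Corrected Na = measured Na + 1.6 · (glucose − 100)/100
= 136 + 1.6 · (474 − 100)/100
= 136 + 6
= 142 mmol/L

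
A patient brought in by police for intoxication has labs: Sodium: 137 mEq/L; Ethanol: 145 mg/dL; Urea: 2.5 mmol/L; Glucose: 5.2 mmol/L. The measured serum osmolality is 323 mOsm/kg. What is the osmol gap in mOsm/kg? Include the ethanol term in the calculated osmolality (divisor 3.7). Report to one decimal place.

Calculated osmolality = 2·Na + glucose + urea + ethanol/3.7
= 2·137 + 5.2 + 2.5 + 145/3.7
= 274 + 5.20 + 2.50 + 39.19
= 320.89 mOsm/kg ≈ 320.9 mOsm/kg
Osmolar gap = measured − calculated = 323 − 320.9 = 2.1 mOsm/kg

2.1 mOsm/kg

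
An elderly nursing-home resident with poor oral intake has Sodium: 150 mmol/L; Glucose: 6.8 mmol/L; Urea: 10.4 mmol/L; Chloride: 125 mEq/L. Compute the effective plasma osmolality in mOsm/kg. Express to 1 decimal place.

306.8 mOsm/kg

Effective osmolality excludes urea (freely permeant across cell membranes):
2·Na + glucose
= 2·150 + 6.8
= 300 + 6.8
= 306.8 mOsm/kg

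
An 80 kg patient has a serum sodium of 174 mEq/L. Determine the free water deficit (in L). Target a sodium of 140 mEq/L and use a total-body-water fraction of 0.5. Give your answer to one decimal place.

TBW = 0.5 · 80 = 40 L
Free water deficit = TBW · (Na/140 − 1)
= 40 · (174/140 − 1)
= 40 · 0.2429
= 9.72 L

9.7 L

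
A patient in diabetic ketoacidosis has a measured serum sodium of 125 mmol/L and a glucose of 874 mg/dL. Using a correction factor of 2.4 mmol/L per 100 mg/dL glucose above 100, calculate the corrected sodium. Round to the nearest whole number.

Corrected Na = measured Na + 2.4 · (glucose − 100)/100
= 125 + 2.4 · (874 − 100)/100
= 125 + 18.6
= 143.6 mmol/L

144 mmol/L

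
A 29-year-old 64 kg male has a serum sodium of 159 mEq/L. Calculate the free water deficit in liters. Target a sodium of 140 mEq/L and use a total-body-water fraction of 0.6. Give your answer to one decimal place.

5.2 L

TBW = 0.6 · 64 = 38.4 L
Free water deficit = TBW · (Na/140 − 1)
= 38.4 · (159/140 − 1)
= 38.4 · 0.1357
= 5.21 L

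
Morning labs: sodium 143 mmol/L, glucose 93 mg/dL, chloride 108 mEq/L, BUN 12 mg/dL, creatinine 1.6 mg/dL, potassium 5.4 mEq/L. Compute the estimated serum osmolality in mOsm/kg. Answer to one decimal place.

Calculated osmolality = 2·Na + glucose/18 + BUN/2.8
= 2·143 + 93/18 + 12/2.8
= 286 + 5.17 + 4.29
= 295.46 mOsm/kg

295.5 mOsm/kg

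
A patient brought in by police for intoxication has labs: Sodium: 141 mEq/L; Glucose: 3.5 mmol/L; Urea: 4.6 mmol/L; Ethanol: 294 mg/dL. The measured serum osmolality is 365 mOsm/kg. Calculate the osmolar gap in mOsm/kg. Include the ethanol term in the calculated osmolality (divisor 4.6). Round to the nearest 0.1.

11.0 mOsm/kg

Calculated osmolality = 2·Na + glucose + urea + ethanol/4.6
= 2·141 + 3.5 + 4.6 + 294/4.6
= 282 + 3.50 + 4.60 + 63.91
= 354.01 mOsm/kg ≈ 354.0 mOsm/kg
Osmolar gap = measured − calculated = 365 − 354.0 = 11.0 mOsm/kg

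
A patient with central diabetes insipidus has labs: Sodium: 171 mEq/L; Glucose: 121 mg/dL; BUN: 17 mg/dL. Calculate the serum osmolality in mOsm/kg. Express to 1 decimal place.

354.8 mOsm/kg

Calculated osmolality = 2·Na + glucose/18 + BUN/2.8
= 2·171 + 121/18 + 17/2.8
= 342 + 6.72 + 6.07
= 354.79 mOsm/kg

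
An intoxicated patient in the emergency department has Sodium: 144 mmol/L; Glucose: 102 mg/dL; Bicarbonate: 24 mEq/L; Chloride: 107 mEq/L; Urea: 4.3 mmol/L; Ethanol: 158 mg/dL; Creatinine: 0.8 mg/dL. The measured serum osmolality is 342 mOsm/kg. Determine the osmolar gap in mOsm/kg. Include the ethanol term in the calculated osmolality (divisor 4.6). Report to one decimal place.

9.7 mOsm/kg

Calculated osmolality = 2·Na + glucose/18 + urea + ethanol/4.6
= 2·144 + 102/18 + 4.3 + 158/4.6
= 288 + 5.67 + 4.30 + 34.35
= 332.32 mOsm/kg ≈ 332.3 mOsm/kg
Osmolar gap = measured − calculated = 342 − 332.3 = 9.7 mOsm/kg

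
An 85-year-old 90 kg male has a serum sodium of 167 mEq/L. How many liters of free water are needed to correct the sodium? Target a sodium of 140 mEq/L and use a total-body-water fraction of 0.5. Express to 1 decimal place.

8.7 L

TBW = 0.5 · 90 = 45 L
Free water deficit = TBW · (Na/140 − 1)
= 45 · (167/140 − 1)
= 45 · 0.1929
= 8.68 L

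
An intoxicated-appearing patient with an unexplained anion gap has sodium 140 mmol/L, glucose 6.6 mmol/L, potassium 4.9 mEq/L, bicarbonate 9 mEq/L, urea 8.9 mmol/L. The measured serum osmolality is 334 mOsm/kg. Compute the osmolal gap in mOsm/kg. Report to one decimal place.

38.5 mOsm/kg

Calculated osmolality = 2·Na + glucose + urea
= 2·140 + 6.6 + 8.9
= 280 + 6.60 + 8.90
= 295.5 mOsm/kg ≈ 295.5 mOsm/kg
Osmolar gap = measured − calculated = 334 − 295.5 = 38.5 mOsm/kg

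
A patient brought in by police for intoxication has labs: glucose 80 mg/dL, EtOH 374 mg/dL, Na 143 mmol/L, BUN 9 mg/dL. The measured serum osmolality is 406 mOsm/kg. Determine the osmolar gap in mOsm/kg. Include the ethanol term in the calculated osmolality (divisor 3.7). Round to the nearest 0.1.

Calculated osmolality = 2·Na + glucose/18 + BUN/2.8 + ethanol/3.7
= 2·143 + 80/18 + 9/2.8 + 374/3.7
= 286 + 4.44 + 3.21 + 101.08
= 394.73 mOsm/kg ≈ 394.7 mOsm/kg
Osmolar gap = measured − calculated = 406 − 394.7 = 11.3 mOsm/kg

11.3 mOsm/kg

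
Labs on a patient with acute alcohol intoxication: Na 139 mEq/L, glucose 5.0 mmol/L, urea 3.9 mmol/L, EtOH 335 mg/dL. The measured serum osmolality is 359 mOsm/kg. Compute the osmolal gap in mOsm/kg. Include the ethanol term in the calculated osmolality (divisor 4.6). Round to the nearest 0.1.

Calculated osmolality = 2·Na + glucose + urea + ethanol/4.6
= 2·139 + 5 + 3.9 + 335/4.6
= 278 + 5 + 3.90 + 72.83
= 359.73 mOsm/kg ≈ 359.7 mOsm/kg
Osmolar gap = measured − calculated = 359 − 359.7 = -0.7 mOsm/kg

-0.7 mOsm/kg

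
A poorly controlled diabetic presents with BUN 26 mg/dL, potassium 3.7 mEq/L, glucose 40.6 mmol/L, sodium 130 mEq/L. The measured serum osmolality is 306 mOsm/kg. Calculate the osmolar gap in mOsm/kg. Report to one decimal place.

Calculated osmolality = 2·Na + glucose + BUN/2.8
= 2·130 + 40.6 + 26/2.8
= 260 + 40.60 + 9.29
= 309.89 mOsm/kg ≈ 309.9 mOsm/kg
Osmolar gap = measured − calculated = 306 − 309.9 = -3.9 mOsm/kg

-3.9 mOsm/kg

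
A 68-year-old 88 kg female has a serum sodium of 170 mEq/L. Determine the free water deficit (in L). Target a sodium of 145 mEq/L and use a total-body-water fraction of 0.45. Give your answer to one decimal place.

TBW = 0.45 · 88 = 39.6 L
Free water deficit = TBW · (Na/145 − 1)
= 39.6 · (170/145 − 1)
= 39.6 · 0.1724
= 6.83 L

6.8 L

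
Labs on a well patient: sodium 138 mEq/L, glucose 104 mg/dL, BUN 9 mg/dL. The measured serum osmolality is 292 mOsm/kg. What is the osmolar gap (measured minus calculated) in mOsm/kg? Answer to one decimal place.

Calculated osmolality = 2·Na + glucose/18 + BUN/2.8
= 2·138 + 104/18 + 9/2.8
= 276 + 5.78 + 3.21
= 284.99 mOsm/kg ≈ 285.0 mOsm/kg
Osmolar gap = measured − calculated = 292 − 285.0 = 7.0 mOsm/kg

7.0 mOsm/kg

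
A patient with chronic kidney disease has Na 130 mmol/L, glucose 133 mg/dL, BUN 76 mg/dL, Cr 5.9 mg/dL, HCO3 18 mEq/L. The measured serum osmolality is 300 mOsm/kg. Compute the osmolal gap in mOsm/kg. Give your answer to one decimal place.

Calculated osmolality = 2·Na + glucose/18 + BUN/2.8
= 2·130 + 133/18 + 76/2.8
= 260 + 7.39 + 27.14
= 294.53 mOsm/kg ≈ 294.5 mOsm/kg
Osmolar gap = measured − calculated = 300 − 294.5 = 5.5 mOsm/kg

5.5 mOsm/kg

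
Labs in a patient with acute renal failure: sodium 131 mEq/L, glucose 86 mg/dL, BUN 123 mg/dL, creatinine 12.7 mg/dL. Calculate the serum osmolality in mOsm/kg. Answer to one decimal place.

310.7 mOsm/kg

Calculated osmolality = 2·Na + glucose/18 + BUN/2.8
= 2·131 + 86/18 + 123/2.8
= 262 + 4.78 + 43.93
= 310.71 mOsm/kg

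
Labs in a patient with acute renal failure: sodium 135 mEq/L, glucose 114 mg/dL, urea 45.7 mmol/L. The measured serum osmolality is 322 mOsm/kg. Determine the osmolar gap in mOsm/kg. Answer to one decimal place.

0.0 mOsm/kg

Calculated osmolality = 2·Na + glucose/18 + urea
= 2·135 + 114/18 + 45.7
= 270 + 6.33 + 45.70
= 322.03 mOsm/kg ≈ 322.0 mOsm/kg
Osmolar gap = measured − calculated = 322 − 322.0 = 0.0 mOsm/kg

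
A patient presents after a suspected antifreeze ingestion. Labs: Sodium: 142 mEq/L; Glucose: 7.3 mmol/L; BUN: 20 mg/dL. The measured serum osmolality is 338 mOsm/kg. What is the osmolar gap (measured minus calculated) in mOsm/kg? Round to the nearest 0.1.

39.6 mOsm/kg

Calculated osmolality = 2·Na + glucose + BUN/2.8
= 2·142 + 7.3 + 20/2.8
= 284 + 7.30 + 7.14
= 298.44 mOsm/kg ≈ 298.4 mOsm/kg
Osmolar gap = measured − calculated = 338 − 298.4 = 39.6 mOsm/kg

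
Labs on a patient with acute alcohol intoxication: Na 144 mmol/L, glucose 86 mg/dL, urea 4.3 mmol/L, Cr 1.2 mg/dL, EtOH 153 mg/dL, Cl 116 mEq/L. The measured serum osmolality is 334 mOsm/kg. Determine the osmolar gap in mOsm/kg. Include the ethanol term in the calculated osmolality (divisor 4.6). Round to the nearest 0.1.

Calculated osmolality = 2·Na + glucose/18 + urea + ethanol/4.6
= 2·144 + 86/18 + 4.3 + 153/4.6
= 288 + 4.78 + 4.30 + 33.26
= 330.34 mOsm/kg ≈ 330.3 mOsm/kg
Osmolar gap = measured − calculated = 334 − 330.3 = 3.7 mOsm/kg

3.7 mOsm/kg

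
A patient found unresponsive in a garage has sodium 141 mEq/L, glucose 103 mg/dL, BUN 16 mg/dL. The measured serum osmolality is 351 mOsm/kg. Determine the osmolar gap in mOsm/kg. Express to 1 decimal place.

57.6 mOsm/kg

Calculated osmolality = 2·Na + glucose/18 + BUN/2.8
= 2·141 + 103/18 + 16/2.8
= 282 + 5.72 + 5.71
= 293.43 mOsm/kg ≈ 293.4 mOsm/kg
Osmolar gap = measured − calculated = 351 − 293.4 = 57.6 mOsm/kg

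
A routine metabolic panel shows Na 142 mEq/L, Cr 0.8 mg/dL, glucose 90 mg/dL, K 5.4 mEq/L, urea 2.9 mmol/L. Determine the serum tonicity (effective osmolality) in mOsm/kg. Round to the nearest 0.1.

289.0 mOsm/kg

Effective osmolality excludes urea (freely permeant across cell membranes):
2·Na + glucose/18
= 2·142 + 90/18
= 284 + 5
= 289 mOsm/kg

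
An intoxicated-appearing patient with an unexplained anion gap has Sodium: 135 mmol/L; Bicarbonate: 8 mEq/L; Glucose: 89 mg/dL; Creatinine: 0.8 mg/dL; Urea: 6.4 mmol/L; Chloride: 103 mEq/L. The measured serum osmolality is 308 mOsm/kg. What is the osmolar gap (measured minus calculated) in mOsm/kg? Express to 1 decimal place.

26.7 mOsm/kg

Calculated osmolality = 2·Na + glucose/18 + urea
= 2·135 + 89/18 + 6.4
= 270 + 4.94 + 6.40
= 281.34 mOsm/kg ≈ 281.3 mOsm/kg
Osmolar gap = measured − calculated = 308 − 281.3 = 26.7 mOsm/kg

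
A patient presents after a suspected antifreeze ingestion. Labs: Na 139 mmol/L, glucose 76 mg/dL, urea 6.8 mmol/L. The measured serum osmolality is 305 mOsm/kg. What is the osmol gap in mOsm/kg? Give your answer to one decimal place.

16.0 mOsm/kg

Calculated osmolality = 2·Na + glucose/18 + urea
= 2·139 + 76/18 + 6.8
= 278 + 4.22 + 6.80
= 289.02 mOsm/kg ≈ 289.0 mOsm/kg
Osmolar gap = measured − calculated = 305 − 289.0 = 16.0 mOsm/kg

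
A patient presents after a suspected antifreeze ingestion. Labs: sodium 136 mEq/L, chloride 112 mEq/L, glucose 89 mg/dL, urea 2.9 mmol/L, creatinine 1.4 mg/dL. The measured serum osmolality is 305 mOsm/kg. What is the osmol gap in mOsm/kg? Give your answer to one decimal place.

Calculated osmolality = 2·Na + glucose/18 + urea
= 2·136 + 89/18 + 2.9
= 272 + 4.94 + 2.90
= 279.84 mOsm/kg ≈ 279.8 mOsm/kg
Osmolar gap = measured − calculated = 305 − 279.8 = 25.2 mOsm/kg

25.2 mOsm/kg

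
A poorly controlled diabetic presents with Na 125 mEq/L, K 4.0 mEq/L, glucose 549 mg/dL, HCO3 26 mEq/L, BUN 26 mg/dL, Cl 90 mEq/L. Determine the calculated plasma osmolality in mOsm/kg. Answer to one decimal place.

Calculated osmolality = 2·Na + glucose/18 + BUN/2.8
= 2·125 + 549/18 + 26/2.8
= 250 + 30.50 + 9.29
= 289.79 mOsm/kg

289.8 mOsm/kg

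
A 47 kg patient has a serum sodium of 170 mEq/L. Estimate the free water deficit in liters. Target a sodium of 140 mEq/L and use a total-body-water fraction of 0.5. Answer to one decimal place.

5.0 L

TBW = 0.5 · 47 = 23.5 L
Free water deficit = TBW · (Na/140 − 1)
= 23.5 · (170/140 − 1)
= 23.5 · 0.2143
= 5.04 L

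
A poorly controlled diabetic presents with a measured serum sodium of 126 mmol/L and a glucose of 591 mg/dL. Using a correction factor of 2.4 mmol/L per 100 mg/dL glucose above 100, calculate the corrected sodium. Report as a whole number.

Corrected Na = measured Na + 2.4 · (glucose − 100)/100
= 126 + 2.4 · (591 − 100)/100
= 126 + 11.8
= 137.8 mmol/L

138 mmol/L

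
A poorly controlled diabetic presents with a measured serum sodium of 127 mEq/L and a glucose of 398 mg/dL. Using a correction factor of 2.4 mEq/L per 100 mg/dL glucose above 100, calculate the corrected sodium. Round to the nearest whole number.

Corrected Na = measured Na + 2.4 · (glucose − 100)/100
= 127 + 2.4 · (398 − 100)/100
= 127 + 7.2
= 134.2 mEq/L

134 mEq/L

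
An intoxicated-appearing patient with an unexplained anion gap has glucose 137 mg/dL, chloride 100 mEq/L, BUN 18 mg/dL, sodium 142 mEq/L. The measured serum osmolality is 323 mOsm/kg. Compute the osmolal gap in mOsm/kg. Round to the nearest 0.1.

25.0 mOsm/kg

Calculated osmolality = 2·Na + glucose/18 + BUN/2.8
= 2·142 + 137/18 + 18/2.8
= 284 + 7.61 + 6.43
= 298.04 mOsm/kg ≈ 298.0 mOsm/kg
Osmolar gap = measured − calculated = 323 − 298.0 = 25.0 mOsm/kg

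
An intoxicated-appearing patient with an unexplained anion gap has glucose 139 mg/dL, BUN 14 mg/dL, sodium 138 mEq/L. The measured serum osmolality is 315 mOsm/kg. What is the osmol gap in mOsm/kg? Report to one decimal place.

Calculated osmolality = 2·Na + glucose/18 + BUN/2.8
= 2·138 + 139/18 + 14/2.8
= 276 + 7.72 + 5
= 288.72 mOsm/kg ≈ 288.7 mOsm/kg
Osmolar gap = measured − calculated = 315 − 288.7 = 26.3 mOsm/kg

26.3 mOsm/kg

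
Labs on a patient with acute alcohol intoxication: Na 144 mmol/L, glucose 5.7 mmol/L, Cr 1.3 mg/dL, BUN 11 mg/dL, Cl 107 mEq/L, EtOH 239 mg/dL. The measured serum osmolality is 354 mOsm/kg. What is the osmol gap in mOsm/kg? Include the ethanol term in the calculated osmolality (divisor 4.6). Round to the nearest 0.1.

4.4 mOsm/kg

Calculated osmolality = 2·Na + glucose + BUN/2.8 + ethanol/4.6
= 2·144 + 5.7 + 11/2.8 + 239/4.6
= 288 + 5.70 + 3.93 + 51.96
= 349.59 mOsm/kg ≈ 349.6 mOsm/kg
Osmolar gap = measured − calculated = 354 − 349.6 = 4.4 mOsm/kg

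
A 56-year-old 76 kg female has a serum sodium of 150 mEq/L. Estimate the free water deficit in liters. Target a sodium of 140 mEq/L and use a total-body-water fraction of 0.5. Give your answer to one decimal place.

2.7 L

TBW = 0.5 · 76 = 38 L
Free water deficit = TBW · (Na/140 − 1)
= 38 · (150/140 − 1)
= 38 · 0.0714
= 2.71 L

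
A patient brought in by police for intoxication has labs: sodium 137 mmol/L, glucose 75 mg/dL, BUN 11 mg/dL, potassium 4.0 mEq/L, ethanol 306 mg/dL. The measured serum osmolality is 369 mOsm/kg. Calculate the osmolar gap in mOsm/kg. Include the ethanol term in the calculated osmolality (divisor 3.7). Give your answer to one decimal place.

4.2 mOsm/kg

Calculated osmolality = 2·Na + glucose/18 + BUN/2.8 + ethanol/3.7
= 2·137 + 75/18 + 11/2.8 + 306/3.7
= 274 + 4.17 + 3.93 + 82.70
= 364.8 mOsm/kg ≈ 364.8 mOsm/kg
Osmolar gap = measured − calculated = 369 − 364.8 = 4.2 mOsm/kg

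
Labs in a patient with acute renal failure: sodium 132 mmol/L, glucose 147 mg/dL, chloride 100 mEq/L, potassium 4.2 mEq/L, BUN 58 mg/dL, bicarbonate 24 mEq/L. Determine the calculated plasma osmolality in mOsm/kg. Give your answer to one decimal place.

Calculated osmolality = 2·Na + glucose/18 + BUN/2.8
= 2·132 + 147/18 + 58/2.8
= 264 + 8.17 + 20.71
= 292.88 mOsm/kg

292.9 mOsm/kg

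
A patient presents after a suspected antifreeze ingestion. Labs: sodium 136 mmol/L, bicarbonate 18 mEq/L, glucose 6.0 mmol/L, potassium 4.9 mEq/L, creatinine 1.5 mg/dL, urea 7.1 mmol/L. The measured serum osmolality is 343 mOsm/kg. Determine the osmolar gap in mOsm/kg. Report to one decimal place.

57.9 mOsm/kg

Calculated osmolality = 2·Na + glucose + urea
= 2·136 + 6 + 7.1
= 272 + 6 + 7.10
= 285.1 mOsm/kg ≈ 285.1 mOsm/kg
Osmolar gap = measured − calculated = 343 − 285.1 = 57.9 mOsm/kg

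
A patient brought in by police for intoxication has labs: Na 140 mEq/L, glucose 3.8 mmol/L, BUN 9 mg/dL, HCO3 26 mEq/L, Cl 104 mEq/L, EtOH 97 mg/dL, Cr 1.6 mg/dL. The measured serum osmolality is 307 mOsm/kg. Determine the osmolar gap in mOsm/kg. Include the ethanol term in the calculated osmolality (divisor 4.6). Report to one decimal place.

Calculated osmolality = 2·Na + glucose + BUN/2.8 + ethanol/4.6
= 2·140 + 3.8 + 9/2.8 + 97/4.6
= 280 + 3.80 + 3.21 + 21.09
= 308.1 mOsm/kg ≈ 308.1 mOsm/kg
Osmolar gap = measured − calculated = 307 − 308.1 = -1.1 mOsm/kg

-1.1 mOsm/kg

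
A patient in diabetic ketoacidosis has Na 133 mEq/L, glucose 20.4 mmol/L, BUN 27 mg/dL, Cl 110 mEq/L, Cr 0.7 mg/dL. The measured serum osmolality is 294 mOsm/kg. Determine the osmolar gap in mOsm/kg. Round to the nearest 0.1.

Calculated osmolality = 2·Na + glucose + BUN/2.8
= 2·133 + 20.4 + 27/2.8
= 266 + 20.40 + 9.64
= 296.04 mOsm/kg ≈ 296.0 mOsm/kg
Osmolar gap = measured − calculated = 294 − 296.0 = -2.0 mOsm/kg

-2.0 mOsm/kg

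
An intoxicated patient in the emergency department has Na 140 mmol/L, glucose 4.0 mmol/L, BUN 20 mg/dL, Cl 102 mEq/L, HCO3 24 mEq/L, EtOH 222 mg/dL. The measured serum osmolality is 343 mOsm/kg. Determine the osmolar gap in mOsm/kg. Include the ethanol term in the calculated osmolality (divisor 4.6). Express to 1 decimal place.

3.6 mOsm/kg

Calculated osmolality = 2·Na + glucose + BUN/2.8 + ethanol/4.6
= 2·140 + 4 + 20/2.8 + 222/4.6
= 280 + 4 + 7.14 + 48.26
= 339.4 mOsm/kg ≈ 339.4 mOsm/kg
Osmolar gap = measured − calculated = 343 − 339.4 = 3.6 mOsm/kg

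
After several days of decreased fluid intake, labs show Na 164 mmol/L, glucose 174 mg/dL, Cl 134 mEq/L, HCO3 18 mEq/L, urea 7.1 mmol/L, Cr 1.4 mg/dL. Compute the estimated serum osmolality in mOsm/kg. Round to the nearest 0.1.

Calculated osmolality = 2·Na + glucose/18 + urea
= 2·164 + 174/18 + 7.1
= 328 + 9.67 + 7.10
= 344.77 mOsm/kg

344.8 mOsm/kg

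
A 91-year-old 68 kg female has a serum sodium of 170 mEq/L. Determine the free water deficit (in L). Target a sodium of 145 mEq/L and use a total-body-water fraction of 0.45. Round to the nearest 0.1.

5.3 L

TBW = 0.45 · 68 = 30.6 L
Free water deficit = TBW · (Na/145 − 1)
= 30.6 · (170/145 − 1)
= 30.6 · 0.1724
= 5.28 L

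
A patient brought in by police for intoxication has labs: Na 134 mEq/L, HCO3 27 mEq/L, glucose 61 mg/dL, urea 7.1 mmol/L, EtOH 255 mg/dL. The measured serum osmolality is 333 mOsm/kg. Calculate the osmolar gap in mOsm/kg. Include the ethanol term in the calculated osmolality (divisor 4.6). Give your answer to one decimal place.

Calculated osmolality = 2·Na + glucose/18 + urea + ethanol/4.6
= 2·134 + 61/18 + 7.1 + 255/4.6
= 268 + 3.39 + 7.10 + 55.43
= 333.92 mOsm/kg ≈ 333.9 mOsm/kg
Osmolar gap = measured − calculated = 333 − 333.9 = -0.9 mOsm/kg

-0.9 mOsm/kg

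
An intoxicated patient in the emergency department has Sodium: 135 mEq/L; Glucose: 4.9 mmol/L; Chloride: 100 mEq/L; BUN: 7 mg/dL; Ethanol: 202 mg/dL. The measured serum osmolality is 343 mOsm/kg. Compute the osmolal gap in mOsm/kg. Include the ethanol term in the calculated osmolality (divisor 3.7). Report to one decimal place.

11.0 mOsm/kg

Calculated osmolality = 2·Na + glucose + BUN/2.8 + ethanol/3.7
= 2·135 + 4.9 + 7/2.8 + 202/3.7
= 270 + 4.90 + 2.50 + 54.59
= 331.99 mOsm/kg ≈ 332.0 mOsm/kg
Osmolar gap = measured − calculated = 343 − 332.0 = 11.0 mOsm/kg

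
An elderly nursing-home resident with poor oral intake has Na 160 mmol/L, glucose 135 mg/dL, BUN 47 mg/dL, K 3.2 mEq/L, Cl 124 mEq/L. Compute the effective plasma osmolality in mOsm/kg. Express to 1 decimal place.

Effective osmolality excludes urea (freely permeant across cell membranes):
2·Na + glucose/18
= 2·160 + 135/18
= 320 + 7.5
= 327.5 mOsm/kg

327.5 mOsm/kg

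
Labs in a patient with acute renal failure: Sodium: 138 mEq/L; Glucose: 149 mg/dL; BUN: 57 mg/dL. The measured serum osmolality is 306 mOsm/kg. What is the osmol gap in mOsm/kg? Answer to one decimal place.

1.4 mOsm/kg

Calculated osmolality = 2·Na + glucose/18 + BUN/2.8
= 2·138 + 149/18 + 57/2.8
= 276 + 8.28 + 20.36
= 304.64 mOsm/kg ≈ 304.6 mOsm/kg
Osmolar gap = measured − calculated = 306 − 304.6 = 1.4 mOsm/kg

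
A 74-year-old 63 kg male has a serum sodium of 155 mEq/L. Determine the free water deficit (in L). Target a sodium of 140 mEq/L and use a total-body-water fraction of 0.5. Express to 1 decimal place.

3.4 L

TBW = 0.5 · 63 = 31.5 L
Free water deficit = TBW · (Na/140 − 1)
= 31.5 · (155/140 − 1)
= 31.5 · 0.1071
= 3.37 L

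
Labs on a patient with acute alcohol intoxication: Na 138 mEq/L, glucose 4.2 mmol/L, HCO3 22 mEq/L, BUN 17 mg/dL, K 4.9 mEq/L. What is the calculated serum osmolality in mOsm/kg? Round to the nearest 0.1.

286.3 mOsm/kg

Calculated osmolality = 2·Na + glucose + BUN/2.8
= 2·138 + 4.2 + 17/2.8
= 276 + 4.20 + 6.07
= 286.27 mOsm/kg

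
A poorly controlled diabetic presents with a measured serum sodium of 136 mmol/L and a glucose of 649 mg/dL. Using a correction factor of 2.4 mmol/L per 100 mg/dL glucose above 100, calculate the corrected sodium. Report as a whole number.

149 mmol/L

Corrected Na = measured Na + 2.4 · (glucose − 100)/100
= 136 + 2.4 · (649 − 100)/100
= 136 + 13.2
= 149.2 mmol/L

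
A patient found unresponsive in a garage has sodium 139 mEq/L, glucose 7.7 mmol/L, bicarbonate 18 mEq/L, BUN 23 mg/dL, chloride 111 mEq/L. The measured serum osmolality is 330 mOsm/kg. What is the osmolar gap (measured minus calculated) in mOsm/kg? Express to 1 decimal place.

36.1 mOsm/kg

Calculated osmolality = 2·Na + glucose + BUN/2.8
= 2·139 + 7.7 + 23/2.8
= 278 + 7.70 + 8.21
= 293.91 mOsm/kg ≈ 293.9 mOsm/kg
Osmolar gap = measured − calculated = 330 − 293.9 = 36.1 mOsm/kg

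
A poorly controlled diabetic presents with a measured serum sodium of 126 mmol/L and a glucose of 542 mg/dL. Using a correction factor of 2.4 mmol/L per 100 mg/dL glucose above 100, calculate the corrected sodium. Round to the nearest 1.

Corrected Na = measured Na + 2.4 · (glucose − 100)/100
= 126 + 2.4 · (542 − 100)/100
= 126 + 10.6
= 136.6 mmol/L

137 mmol/L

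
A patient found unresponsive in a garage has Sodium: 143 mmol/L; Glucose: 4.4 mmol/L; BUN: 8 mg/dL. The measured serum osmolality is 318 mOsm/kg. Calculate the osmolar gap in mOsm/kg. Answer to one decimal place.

Calculated osmolality = 2·Na + glucose + BUN/2.8
= 2·143 + 4.4 + 8/2.8
= 286 + 4.40 + 2.86
= 293.26 mOsm/kg ≈ 293.3 mOsm/kg
Osmolar gap = measured − calculated = 318 − 293.3 = 24.7 mOsm/kg

24.7 mOsm/kg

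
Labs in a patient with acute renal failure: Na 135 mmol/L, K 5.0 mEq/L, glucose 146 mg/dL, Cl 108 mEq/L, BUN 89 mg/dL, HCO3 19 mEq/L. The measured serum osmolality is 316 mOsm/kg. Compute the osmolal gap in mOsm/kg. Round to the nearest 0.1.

6.1 mOsm/kg

Calculated osmolality = 2·Na + glucose/18 + BUN/2.8
= 2·135 + 146/18 + 89/2.8
= 270 + 8.11 + 31.79
= 309.9 mOsm/kg ≈ 309.9 mOsm/kg
Osmolar gap = measured − calculated = 316 − 309.9 = 6.1 mOsm/kg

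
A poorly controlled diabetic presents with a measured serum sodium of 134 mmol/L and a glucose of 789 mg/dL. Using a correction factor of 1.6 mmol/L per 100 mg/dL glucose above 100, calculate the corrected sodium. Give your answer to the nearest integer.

Corrected Na = measured Na + 1.6 · (glucose − 100)/100
= 134 + 1.6 · (789 − 100)/100
= 134 + 11
= 145 mmol/L

145 mmol/L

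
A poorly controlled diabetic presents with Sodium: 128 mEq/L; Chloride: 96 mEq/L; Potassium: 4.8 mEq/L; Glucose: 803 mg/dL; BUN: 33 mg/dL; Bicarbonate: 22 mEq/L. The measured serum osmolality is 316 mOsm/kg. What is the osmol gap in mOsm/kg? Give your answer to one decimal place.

Calculated osmolality = 2·Na + glucose/18 + BUN/2.8
= 2·128 + 803/18 + 33/2.8
= 256 + 44.61 + 11.79
= 312.4 mOsm/kg ≈ 312.4 mOsm/kg
Osmolar gap = measured − calculated = 316 − 312.4 = 3.6 mOsm/kg

3.6 mOsm/kg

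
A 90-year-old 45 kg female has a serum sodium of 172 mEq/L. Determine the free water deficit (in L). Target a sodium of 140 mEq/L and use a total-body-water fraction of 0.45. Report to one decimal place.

4.6 L

TBW = 0.45 · 45 = 20.25 L
Free water deficit = TBW · (Na/140 − 1)
= 20.25 · (172/140 − 1)
= 20.25 · 0.2286
= 4.63 L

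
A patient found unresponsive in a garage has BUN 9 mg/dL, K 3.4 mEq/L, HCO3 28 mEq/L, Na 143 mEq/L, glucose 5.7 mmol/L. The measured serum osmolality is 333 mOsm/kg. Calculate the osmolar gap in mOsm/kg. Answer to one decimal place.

38.1 mOsm/kg

Calculated osmolality = 2·Na + glucose + BUN/2.8
= 2·143 + 5.7 + 9/2.8
= 286 + 5.70 + 3.21
= 294.91 mOsm/kg ≈ 294.9 mOsm/kg
Osmolar gap = measured − calculated = 333 − 294.9 = 38.1 mOsm/kg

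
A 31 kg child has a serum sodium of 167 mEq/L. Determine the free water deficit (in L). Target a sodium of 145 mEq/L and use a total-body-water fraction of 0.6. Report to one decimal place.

2.8 L

TBW = 0.6 · 31 = 18.6 L
Free water deficit = TBW · (Na/145 − 1)
= 18.6 · (167/145 − 1)
= 18.6 · 0.1517
= 2.82 L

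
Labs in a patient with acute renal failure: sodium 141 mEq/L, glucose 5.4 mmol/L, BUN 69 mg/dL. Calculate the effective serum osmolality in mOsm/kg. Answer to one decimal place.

287.4 mOsm/kg

Effective osmolality excludes urea (freely permeant across cell membranes):
2·Na + glucose
= 2·141 + 5.4
= 282 + 5.4
= 287.4 mOsm/kg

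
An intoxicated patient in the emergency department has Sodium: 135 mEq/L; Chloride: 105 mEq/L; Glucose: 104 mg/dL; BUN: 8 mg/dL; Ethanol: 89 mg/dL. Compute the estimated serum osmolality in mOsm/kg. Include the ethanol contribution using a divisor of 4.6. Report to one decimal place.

Calculated osmolality = 2·Na + glucose/18 + BUN/2.8 + ethanol/4.6
= 2·135 + 104/18 + 8/2.8 + 89/4.6
= 270 + 5.78 + 2.86 + 19.35
= 297.99 mOsm/kg

298.0 mOsm/kg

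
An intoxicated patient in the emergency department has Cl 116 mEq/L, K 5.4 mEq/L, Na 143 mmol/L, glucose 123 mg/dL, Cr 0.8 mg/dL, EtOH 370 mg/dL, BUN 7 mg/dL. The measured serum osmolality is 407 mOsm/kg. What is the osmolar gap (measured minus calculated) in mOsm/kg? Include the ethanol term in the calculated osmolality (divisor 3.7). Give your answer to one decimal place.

Calculated osmolality = 2·Na + glucose/18 + BUN/2.8 + ethanol/3.7
= 2·143 + 123/18 + 7/2.8 + 370/3.7
= 286 + 6.83 + 2.50 + 100
= 395.33 mOsm/kg ≈ 395.3 mOsm/kg
Osmolar gap = measured − calculated = 407 − 395.3 = 11.7 mOsm/kg

11.7 mOsm/kg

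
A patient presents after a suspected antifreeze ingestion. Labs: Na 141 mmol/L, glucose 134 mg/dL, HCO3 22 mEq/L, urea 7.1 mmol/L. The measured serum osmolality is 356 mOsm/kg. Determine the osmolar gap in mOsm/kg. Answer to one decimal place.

Calculated osmolality = 2·Na + glucose/18 + urea
= 2·141 + 134/18 + 7.1
= 282 + 7.44 + 7.10
= 296.54 mOsm/kg ≈ 296.5 mOsm/kg
Osmolar gap = measured − calculated = 356 − 296.5 = 59.5 mOsm/kg

59.5 mOsm/kg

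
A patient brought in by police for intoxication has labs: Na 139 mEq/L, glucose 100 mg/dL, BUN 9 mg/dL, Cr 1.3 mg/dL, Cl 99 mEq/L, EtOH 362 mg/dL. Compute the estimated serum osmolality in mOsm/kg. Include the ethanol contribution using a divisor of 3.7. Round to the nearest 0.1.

Calculated osmolality = 2·Na + glucose/18 + BUN/2.8 + ethanol/3.7
= 2·139 + 100/18 + 9/2.8 + 362/3.7
= 278 + 5.56 + 3.21 + 97.84
= 384.61 mOsm/kg

384.6 mOsm/kg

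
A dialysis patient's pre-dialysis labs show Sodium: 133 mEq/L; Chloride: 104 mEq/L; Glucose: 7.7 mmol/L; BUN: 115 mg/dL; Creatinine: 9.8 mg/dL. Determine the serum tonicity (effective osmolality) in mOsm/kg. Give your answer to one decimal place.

273.7 mOsm/kg

Effective osmolality excludes urea (freely permeant across cell membranes):
2·Na + glucose
= 2·133 + 7.7
= 266 + 7.7
= 273.7 mOsm/kg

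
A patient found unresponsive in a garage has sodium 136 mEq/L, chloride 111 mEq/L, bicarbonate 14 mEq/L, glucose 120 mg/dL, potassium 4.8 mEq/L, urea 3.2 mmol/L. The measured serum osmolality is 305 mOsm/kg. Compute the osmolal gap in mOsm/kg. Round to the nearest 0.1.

Calculated osmolality = 2·Na + glucose/18 + urea
= 2·136 + 120/18 + 3.2
= 272 + 6.67 + 3.20
= 281.87 mOsm/kg ≈ 281.9 mOsm/kg
Osmolar gap = measured − calculated = 305 − 281.9 = 23.1 mOsm/kg

23.1 mOsm/kg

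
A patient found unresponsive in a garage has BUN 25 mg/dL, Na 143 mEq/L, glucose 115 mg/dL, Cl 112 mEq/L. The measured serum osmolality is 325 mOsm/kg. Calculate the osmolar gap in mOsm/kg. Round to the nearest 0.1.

Calculated osmolality = 2·Na + glucose/18 + BUN/2.8
= 2·143 + 115/18 + 25/2.8
= 286 + 6.39 + 8.93
= 301.32 mOsm/kg ≈ 301.3 mOsm/kg
Osmolar gap = measured − calculated = 325 − 301.3 = 23.7 mOsm/kg

23.7 mOsm/kg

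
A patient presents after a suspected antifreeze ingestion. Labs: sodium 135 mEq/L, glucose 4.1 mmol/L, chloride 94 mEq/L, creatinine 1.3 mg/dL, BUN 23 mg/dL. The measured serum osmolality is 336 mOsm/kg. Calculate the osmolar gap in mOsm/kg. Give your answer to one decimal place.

Calculated osmolality = 2·Na + glucose + BUN/2.8
= 2·135 + 4.1 + 23/2.8
= 270 + 4.10 + 8.21
= 282.31 mOsm/kg ≈ 282.3 mOsm/kg
Osmolar gap = measured − calculated = 336 − 282.3 = 53.7 mOsm/kg

53.7 mOsm/kg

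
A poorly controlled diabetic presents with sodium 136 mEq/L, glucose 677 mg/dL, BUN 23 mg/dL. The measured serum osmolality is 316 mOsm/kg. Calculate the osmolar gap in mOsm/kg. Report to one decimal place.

Calculated osmolality = 2·Na + glucose/18 + BUN/2.8
= 2·136 + 677/18 + 23/2.8
= 272 + 37.61 + 8.21
= 317.82 mOsm/kg ≈ 317.8 mOsm/kg
Osmolar gap = measured − calculated = 316 − 317.8 = -1.8 mOsm/kg

-1.8 mOsm/kg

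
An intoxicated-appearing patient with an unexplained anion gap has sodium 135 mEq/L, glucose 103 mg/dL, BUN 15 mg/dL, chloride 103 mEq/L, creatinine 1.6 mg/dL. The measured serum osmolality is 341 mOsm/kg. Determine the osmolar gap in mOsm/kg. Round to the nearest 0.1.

59.9 mOsm/kg

Calculated osmolality = 2·Na + glucose/18 + BUN/2.8
= 2·135 + 103/18 + 15/2.8
= 270 + 5.72 + 5.36
= 281.08 mOsm/kg ≈ 281.1 mOsm/kg
Osmolar gap = measured − calculated = 341 − 281.1 = 59.9 mOsm/kg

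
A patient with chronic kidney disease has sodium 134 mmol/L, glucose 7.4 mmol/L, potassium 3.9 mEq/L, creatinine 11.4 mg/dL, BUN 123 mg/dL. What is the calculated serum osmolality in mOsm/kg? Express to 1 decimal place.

319.3 mOsm/kg

Calculated osmolality = 2·Na + glucose + BUN/2.8
= 2·134 + 7.4 + 123/2.8
= 268 + 7.40 + 43.93
= 319.33 mOsm/kg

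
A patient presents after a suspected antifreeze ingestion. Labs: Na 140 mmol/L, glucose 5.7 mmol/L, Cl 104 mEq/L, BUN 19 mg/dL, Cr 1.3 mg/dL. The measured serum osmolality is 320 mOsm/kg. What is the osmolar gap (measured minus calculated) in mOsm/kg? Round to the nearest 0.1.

Calculated osmolality = 2·Na + glucose + BUN/2.8
= 2·140 + 5.7 + 19/2.8
= 280 + 5.70 + 6.79
= 292.49 mOsm/kg ≈ 292.5 mOsm/kg
Osmolar gap = measured − calculated = 320 − 292.5 = 27.5 mOsm/kg

27.5 mOsm/kg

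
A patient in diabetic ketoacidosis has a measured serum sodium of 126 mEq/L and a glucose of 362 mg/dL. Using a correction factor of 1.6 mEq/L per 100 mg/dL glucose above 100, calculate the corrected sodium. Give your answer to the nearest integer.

130 mEq/L

Corrected Na = measured Na + 1.6 · (glucose − 100)/100
= 126 + 1.6 · (362 − 100)/100
= 126 + 4.2
= 130.2 mEq/L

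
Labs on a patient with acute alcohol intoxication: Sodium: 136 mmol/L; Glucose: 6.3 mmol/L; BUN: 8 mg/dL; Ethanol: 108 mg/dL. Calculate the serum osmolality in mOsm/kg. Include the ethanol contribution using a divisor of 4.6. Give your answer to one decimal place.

Calculated osmolality = 2·Na + glucose + BUN/2.8 + ethanol/4.6
= 2·136 + 6.3 + 8/2.8 + 108/4.6
= 272 + 6.30 + 2.86 + 23.48
= 304.64 mOsm/kg

304.6 mOsm/kg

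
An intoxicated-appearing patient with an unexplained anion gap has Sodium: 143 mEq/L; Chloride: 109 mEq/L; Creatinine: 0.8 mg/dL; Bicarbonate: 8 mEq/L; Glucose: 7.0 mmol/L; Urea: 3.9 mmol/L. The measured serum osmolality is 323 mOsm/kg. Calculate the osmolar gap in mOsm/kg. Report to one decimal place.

Calculated osmolality = 2·Na + glucose + urea
= 2·143 + 7 + 3.9
= 286 + 7 + 3.90
= 296.9 mOsm/kg ≈ 296.9 mOsm/kg
Osmolar gap = measured − calculated = 323 − 296.9 = 26.1 mOsm/kg

26.1 mOsm/kg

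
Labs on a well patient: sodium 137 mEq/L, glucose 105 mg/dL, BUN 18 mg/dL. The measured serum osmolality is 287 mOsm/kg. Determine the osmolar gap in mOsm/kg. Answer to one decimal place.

0.7 mOsm/kg

Calculated osmolality = 2·Na + glucose/18 + BUN/2.8
= 2·137 + 105/18 + 18/2.8
= 274 + 5.83 + 6.43
= 286.26 mOsm/kg ≈ 286.3 mOsm/kg
Osmolar gap = measured − calculated = 287 − 286.3 = 0.7 mOsm/kg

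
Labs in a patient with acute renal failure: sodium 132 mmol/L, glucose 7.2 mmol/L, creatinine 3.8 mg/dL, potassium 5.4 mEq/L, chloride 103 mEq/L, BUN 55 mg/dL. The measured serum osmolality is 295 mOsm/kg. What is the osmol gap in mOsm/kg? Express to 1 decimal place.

4.2 mOsm/kg

Calculated osmolality = 2·Na + glucose + BUN/2.8
= 2·132 + 7.2 + 55/2.8
= 264 + 7.20 + 19.64
= 290.84 mOsm/kg ≈ 290.8 mOsm/kg
Osmolar gap = measured − calculated = 295 − 290.8 = 4.2 mOsm/kg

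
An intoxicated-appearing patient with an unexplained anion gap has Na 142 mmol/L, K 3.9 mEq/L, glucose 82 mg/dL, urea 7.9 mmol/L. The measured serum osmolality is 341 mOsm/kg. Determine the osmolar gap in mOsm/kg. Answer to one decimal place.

44.5 mOsm/kg

Calculated osmolality = 2·Na + glucose/18 + urea
= 2·142 + 82/18 + 7.9
= 284 + 4.56 + 7.90
= 296.46 mOsm/kg ≈ 296.5 mOsm/kg
Osmolar gap = measured − calculated = 341 − 296.5 = 44.5 mOsm/kg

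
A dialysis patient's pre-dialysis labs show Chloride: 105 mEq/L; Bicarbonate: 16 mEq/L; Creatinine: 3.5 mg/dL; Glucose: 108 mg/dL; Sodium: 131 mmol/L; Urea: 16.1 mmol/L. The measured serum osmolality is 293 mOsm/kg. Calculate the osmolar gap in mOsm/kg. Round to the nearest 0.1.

8.9 mOsm/kg

Calculated osmolality = 2·Na + glucose/18 + urea
= 2·131 + 108/18 + 16.1
= 262 + 6 + 16.10
= 284.1 mOsm/kg ≈ 284.1 mOsm/kg
Osmolar gap = measured − calculated = 293 − 284.1 = 8.9 mOsm/kg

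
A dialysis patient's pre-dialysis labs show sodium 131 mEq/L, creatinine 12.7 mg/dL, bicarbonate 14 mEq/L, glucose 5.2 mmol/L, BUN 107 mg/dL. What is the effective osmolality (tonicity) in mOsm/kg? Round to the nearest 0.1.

Effective osmolality excludes urea (freely permeant across cell membranes):
2·Na + glucose
= 2·131 + 5.2
= 262 + 5.2
= 267.2 mOsm/kg

267.2 mOsm/kg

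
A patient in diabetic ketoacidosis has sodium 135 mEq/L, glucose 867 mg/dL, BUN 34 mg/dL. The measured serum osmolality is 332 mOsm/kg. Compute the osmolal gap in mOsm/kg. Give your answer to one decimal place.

1.7 mOsm/kg

Calculated osmolality = 2·Na + glucose/18 + BUN/2.8
= 2·135 + 867/18 + 34/2.8
= 270 + 48.17 + 12.14
= 330.31 mOsm/kg ≈ 330.3 mOsm/kg
Osmolar gap = measured − calculated = 332 − 330.3 = 1.7 mOsm/kg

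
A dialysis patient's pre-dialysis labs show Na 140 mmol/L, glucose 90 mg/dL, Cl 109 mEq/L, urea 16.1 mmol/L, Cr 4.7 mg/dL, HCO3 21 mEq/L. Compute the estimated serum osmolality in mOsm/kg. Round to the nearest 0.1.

Calculated osmolality = 2·Na + glucose/18 + urea
= 2·140 + 90/18 + 16.1
= 280 + 5 + 16.10
= 301.1 mOsm/kg

301.1 mOsm/kg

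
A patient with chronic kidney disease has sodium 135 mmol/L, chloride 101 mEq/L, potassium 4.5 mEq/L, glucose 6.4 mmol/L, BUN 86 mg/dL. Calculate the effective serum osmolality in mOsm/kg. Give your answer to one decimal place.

276.4 mOsm/kg

Effective osmolality excludes urea (freely permeant across cell membranes):
2·Na + glucose
= 2·135 + 6.4
= 270 + 6.4
= 276.4 mOsm/kg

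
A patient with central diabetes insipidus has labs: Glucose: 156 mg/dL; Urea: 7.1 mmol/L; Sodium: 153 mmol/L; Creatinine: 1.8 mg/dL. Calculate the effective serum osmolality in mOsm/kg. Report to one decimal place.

314.7 mOsm/kg

Effective osmolality excludes urea (freely permeant across cell membranes):
2·Na + glucose/18
= 2·153 + 156/18
= 306 + 8.67
= 314.67 mOsm/kg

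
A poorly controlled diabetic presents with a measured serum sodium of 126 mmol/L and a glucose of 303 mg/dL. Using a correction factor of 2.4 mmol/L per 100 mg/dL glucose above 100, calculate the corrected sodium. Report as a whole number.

Corrected Na = measured Na + 2.4 · (glucose − 100)/100
= 126 + 2.4 · (303 − 100)/100
= 126 + 4.9
= 130.9 mmol/L

131 mmol/L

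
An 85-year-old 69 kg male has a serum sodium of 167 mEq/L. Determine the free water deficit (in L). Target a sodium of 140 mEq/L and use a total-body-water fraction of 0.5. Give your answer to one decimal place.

TBW = 0.5 · 69 = 34.5 L
Free water deficit = TBW · (Na/140 − 1)
= 34.5 · (167/140 − 1)
= 34.5 · 0.1929
= 6.66 L

6.7 L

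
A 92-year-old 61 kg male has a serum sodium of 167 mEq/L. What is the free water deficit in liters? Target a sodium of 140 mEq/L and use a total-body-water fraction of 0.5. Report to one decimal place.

TBW = 0.5 · 61 = 30.5 L
Free water deficit = TBW · (Na/140 − 1)
= 30.5 · (167/140 − 1)
= 30.5 · 0.1929
= 5.88 L

5.9 L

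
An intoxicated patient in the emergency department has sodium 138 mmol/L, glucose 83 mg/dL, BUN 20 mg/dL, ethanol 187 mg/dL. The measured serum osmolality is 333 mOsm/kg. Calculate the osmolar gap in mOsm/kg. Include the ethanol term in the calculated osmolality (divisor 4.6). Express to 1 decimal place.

4.6 mOsm/kg

Calculated osmolality = 2·Na + glucose/18 + BUN/2.8 + ethanol/4.6
= 2·138 + 83/18 + 20/2.8 + 187/4.6
= 276 + 4.61 + 7.14 + 40.65
= 328.4 mOsm/kg ≈ 328.4 mOsm/kg
Osmolar gap = measured − calculated = 333 − 328.4 = 4.6 mOsm/kg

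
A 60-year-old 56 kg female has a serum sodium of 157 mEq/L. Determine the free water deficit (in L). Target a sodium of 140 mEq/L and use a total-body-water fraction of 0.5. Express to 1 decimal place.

3.4 L

TBW = 0.5 · 56 = 28 L
Free water deficit = TBW · (Na/140 − 1)
= 28 · (157/140 − 1)
= 28 · 0.1214
= 3.4 L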